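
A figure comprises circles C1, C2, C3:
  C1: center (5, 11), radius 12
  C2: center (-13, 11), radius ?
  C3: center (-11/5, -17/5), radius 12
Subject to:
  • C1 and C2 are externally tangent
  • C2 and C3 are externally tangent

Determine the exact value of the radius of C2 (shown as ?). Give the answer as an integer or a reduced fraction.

1. [ext C1·C2]  r_C2² + 24r_C2 − 180 = 0  ⇒  r_C2 = 6 (r>0 drops 1)
2. [ext C2·C3]  r_C2² + 24r_C2 − 180 = 0  ⇒  r_C2 = 6 (r>0 drops 1)

6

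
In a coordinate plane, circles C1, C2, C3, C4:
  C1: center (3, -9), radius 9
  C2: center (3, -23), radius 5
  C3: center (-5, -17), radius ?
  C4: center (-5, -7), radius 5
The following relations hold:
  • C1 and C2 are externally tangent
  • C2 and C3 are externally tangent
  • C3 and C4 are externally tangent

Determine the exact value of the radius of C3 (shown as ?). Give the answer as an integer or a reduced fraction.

5

1. [ext C2·C3]  r_C3² + 10r_C3 − 75 = 0  ⇒  r_C3 = 5 (r>0 drops 1)
2. [ext C3·C4]  r_C3² + 10r_C3 − 75 = 0  ⇒  r_C3 = 5 (r>0 drops 1)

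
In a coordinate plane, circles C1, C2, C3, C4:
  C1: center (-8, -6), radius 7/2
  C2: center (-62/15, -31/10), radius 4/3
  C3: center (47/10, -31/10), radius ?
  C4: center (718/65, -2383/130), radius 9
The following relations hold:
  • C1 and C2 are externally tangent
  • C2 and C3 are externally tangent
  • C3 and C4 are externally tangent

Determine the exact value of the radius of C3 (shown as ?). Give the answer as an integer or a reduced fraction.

1. [ext C2·C3]  r_C3² + (8/3)r_C3 − 305/4 = 0  ⇒  r_C3 = 15/2 (r>0 drops 1)
2. [ext C3·C4]  r_C3² + 18r_C3 − 765/4 = 0  ⇒  r_C3 = 15/2 (r>0 drops 1)

15/2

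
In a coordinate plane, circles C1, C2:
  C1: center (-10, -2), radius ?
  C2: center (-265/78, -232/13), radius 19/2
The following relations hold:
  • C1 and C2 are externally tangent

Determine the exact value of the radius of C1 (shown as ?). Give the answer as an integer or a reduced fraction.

23/3

1. [ext C1·C2]  r_C1² + 19r_C1 − 1840/9 = 0  ⇒  r_C1 = 23/3 (r>0 drops 1)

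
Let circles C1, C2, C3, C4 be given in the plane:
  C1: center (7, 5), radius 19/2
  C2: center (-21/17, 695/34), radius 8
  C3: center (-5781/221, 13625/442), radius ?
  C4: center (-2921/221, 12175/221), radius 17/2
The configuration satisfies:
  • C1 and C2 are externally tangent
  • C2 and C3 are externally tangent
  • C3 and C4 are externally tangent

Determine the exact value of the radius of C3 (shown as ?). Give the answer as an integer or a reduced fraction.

19

1. [ext C2·C3]  r_C3² + 16r_C3 − 665 = 0  ⇒  r_C3 = 19 (r>0 drops 1)
2. [ext C3·C4]  r_C3² + 17r_C3 − 684 = 0  ⇒  r_C3 = 19 (r>0 drops 1)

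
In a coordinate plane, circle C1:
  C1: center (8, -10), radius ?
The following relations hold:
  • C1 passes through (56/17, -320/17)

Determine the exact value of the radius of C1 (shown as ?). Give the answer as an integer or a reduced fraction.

1. [C1∋P]  r_C1² − 100 = 0  ⇒  r_C1 = 10 (r>0 drops 1)

10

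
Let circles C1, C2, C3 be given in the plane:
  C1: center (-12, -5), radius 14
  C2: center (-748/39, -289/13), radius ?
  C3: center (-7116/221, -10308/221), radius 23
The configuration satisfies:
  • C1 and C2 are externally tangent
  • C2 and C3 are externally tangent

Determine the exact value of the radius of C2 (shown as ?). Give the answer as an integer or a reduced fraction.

14/3

1. [ext C1·C2]  r_C2² + 28r_C2 − 1372/9 = 0  ⇒  r_C2 = 14/3 (r>0 drops 1)
2. [ext C2·C3]  r_C2² + 46r_C2 − 2128/9 = 0  ⇒  r_C2 = 14/3 (r>0 drops 1)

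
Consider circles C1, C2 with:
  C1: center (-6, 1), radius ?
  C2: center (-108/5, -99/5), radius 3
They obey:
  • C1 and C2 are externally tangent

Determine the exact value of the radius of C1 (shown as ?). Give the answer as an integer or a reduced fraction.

23

1. [ext C1·C2]  r_C1² + 6r_C1 − 667 = 0  ⇒  r_C1 = 23 (r>0 drops 1)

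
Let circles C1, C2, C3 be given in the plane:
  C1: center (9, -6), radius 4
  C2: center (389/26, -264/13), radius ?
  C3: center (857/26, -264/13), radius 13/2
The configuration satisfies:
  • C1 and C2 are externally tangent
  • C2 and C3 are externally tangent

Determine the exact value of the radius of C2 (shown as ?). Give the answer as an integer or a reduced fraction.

23/2

1. [ext C1·C2]  r_C2² + 8r_C2 − 897/4 = 0  ⇒  r_C2 = 23/2 (r>0 drops 1)
2. [ext C2·C3]  r_C2² + 13r_C2 − 1127/4 = 0  ⇒  r_C2 = 23/2 (r>0 drops 1)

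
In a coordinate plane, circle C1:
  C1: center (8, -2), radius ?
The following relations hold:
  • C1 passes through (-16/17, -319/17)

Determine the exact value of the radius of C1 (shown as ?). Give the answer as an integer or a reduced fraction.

19

1. [C1∋P]  r_C1² − 361 = 0  ⇒  r_C1 = 19 (r>0 drops 1)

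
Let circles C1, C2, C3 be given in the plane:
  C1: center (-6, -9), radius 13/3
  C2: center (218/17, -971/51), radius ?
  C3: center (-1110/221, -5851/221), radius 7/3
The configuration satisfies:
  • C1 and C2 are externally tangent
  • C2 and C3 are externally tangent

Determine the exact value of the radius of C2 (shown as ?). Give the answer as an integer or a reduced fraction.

1. [ext C1·C2]  r_C2² + (26/3)r_C2 − 1309/3 = 0  ⇒  r_C2 = 17 (r>0 drops 1)
2. [ext C2·C3]  r_C2² + (14/3)r_C2 − 1105/3 = 0  ⇒  r_C2 = 17 (r>0 drops 1)

17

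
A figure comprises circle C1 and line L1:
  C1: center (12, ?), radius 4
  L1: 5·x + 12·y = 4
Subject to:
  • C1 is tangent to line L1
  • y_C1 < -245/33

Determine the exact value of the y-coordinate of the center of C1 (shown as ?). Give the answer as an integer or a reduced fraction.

-9

1. [C1‖L1]  y_C1² + (28/3)y_C1 + 3 = 0  ⇒  y_C1 = -9 or -1/3
2. given y_C1 < -245/33: keep -9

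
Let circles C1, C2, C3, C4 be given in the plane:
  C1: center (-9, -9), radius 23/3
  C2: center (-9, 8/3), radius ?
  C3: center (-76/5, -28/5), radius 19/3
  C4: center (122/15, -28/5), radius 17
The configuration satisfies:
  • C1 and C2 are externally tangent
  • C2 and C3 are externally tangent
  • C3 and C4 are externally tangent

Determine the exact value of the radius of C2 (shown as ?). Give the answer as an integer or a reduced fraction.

1. [ext C1·C2]  r_C2² + (46/3)r_C2 − 232/3 = 0  ⇒  r_C2 = 4 (r>0 drops 1)
2. [ext C2·C3]  r_C2² + (38/3)r_C2 − 200/3 = 0  ⇒  r_C2 = 4 (r>0 drops 1)

4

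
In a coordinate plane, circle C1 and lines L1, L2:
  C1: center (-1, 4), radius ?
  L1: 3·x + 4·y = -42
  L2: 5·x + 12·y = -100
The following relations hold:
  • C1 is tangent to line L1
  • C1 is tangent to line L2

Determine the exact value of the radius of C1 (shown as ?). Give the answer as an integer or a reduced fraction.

1. [C1‖L1]  r_C1² − 121 = 0  ⇒  r_C1 = 11 (r>0 drops 1)
2. [C1‖L2]  r_C1² − 121 = 0  ⇒  r_C1 = 11 (r>0 drops 1)

11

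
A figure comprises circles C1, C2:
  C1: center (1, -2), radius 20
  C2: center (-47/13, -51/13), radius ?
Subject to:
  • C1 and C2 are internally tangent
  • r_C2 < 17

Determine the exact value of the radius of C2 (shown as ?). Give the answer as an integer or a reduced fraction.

15

1. [int C1,C2]  r_C2² − 40r_C2 + 375 = 0  ⇒  r_C2 = 15 or 25
2. given r_C2 < 17: keep 15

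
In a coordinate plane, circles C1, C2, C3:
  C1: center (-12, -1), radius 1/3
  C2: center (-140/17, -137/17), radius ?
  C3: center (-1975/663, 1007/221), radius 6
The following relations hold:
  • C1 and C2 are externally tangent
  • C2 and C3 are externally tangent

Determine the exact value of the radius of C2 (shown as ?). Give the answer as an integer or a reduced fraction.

23/3

1. [ext C1·C2]  r_C2² + (2/3)r_C2 − 575/9 = 0  ⇒  r_C2 = 23/3 (r>0 drops 1)
2. [ext C2·C3]  r_C2² + 12r_C2 − 1357/9 = 0  ⇒  r_C2 = 23/3 (r>0 drops 1)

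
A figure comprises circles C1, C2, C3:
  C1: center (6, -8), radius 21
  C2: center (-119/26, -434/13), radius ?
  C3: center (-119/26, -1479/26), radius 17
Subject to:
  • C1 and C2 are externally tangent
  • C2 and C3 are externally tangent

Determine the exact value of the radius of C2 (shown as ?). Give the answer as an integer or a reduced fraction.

1. [ext C1·C2]  r_C2² + 42r_C2 − 1261/4 = 0  ⇒  r_C2 = 13/2 (r>0 drops 1)
2. [ext C2·C3]  r_C2² + 34r_C2 − 1053/4 = 0  ⇒  r_C2 = 13/2 (r>0 drops 1)

13/2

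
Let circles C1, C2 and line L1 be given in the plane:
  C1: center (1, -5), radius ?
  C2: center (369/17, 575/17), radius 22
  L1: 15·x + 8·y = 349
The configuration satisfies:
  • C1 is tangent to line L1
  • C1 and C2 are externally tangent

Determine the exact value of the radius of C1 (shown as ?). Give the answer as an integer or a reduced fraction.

1. [C1‖L1]  r_C1² − 484 = 0  ⇒  r_C1 = 22 (r>0 drops 1)
2. [ext C1·C2]  r_C1² + 44r_C1 − 1452 = 0  ⇒  r_C1 = 22 (r>0 drops 1)

22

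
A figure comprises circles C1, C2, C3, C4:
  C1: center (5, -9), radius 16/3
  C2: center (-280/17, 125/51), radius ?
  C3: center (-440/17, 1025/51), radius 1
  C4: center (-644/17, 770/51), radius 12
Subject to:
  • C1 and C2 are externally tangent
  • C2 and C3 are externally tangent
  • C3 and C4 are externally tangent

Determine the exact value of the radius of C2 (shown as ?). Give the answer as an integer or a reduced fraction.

19

1. [ext C1·C2]  r_C2² + (32/3)r_C2 − 1691/3 = 0  ⇒  r_C2 = 19 (r>0 drops 1)
2. [ext C2·C3]  r_C2² + 2r_C2 − 399 = 0  ⇒  r_C2 = 19 (r>0 drops 1)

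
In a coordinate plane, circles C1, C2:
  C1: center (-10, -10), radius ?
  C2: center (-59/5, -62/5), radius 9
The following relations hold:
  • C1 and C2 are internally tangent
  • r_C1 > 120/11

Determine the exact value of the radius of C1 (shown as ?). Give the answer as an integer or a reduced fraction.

1. [int C1,C2]  r_C1² − 18r_C1 + 72 = 0  ⇒  r_C1 = 6 or 12
2. given r_C1 > 120/11: keep 12

12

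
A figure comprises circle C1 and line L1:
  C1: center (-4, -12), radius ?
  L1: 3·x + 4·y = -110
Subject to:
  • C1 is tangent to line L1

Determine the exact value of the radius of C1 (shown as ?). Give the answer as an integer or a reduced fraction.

10

1. [C1‖L1]  r_C1² − 100 = 0  ⇒  r_C1 = 10 (r>0 drops 1)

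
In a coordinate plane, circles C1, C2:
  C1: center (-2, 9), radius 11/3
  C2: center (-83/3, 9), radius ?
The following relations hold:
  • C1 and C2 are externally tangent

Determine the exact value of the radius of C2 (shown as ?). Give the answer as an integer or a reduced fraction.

22

1. [ext C1·C2]  r_C2² + (22/3)r_C2 − 1936/3 = 0  ⇒  r_C2 = 22 (r>0 drops 1)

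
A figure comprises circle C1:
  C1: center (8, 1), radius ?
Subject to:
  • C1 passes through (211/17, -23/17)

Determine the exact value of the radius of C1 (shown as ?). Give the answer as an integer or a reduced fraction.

5

1. [C1∋P]  r_C1² − 25 = 0  ⇒  r_C1 = 5 (r>0 drops 1)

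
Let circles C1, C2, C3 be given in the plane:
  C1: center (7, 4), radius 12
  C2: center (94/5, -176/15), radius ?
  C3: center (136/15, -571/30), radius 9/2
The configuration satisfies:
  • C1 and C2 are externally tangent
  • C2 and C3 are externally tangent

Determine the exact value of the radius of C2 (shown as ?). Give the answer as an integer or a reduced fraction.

1. [ext C1·C2]  r_C2² + 24r_C2 − 2185/9 = 0  ⇒  r_C2 = 23/3 (r>0 drops 1)
2. [ext C2·C3]  r_C2² + 9r_C2 − 1150/9 = 0  ⇒  r_C2 = 23/3 (r>0 drops 1)

23/3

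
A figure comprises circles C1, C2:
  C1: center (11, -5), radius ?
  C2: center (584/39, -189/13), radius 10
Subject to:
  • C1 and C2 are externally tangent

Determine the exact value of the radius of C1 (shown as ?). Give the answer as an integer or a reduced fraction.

1. [ext C1·C2]  r_C1² + 20r_C1 − 61/9 = 0  ⇒  r_C1 = 1/3 (r>0 drops 1)

1/3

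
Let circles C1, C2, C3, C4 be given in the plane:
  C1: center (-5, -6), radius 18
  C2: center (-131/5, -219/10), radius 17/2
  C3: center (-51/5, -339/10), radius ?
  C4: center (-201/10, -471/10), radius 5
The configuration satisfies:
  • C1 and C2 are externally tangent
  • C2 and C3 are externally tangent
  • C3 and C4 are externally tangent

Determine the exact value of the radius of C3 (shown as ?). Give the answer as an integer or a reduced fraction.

1. [ext C2·C3]  r_C3² + 17r_C3 − 1311/4 = 0  ⇒  r_C3 = 23/2 (r>0 drops 1)
2. [ext C3·C4]  r_C3² + 10r_C3 − 989/4 = 0  ⇒  r_C3 = 23/2 (r>0 drops 1)

23/2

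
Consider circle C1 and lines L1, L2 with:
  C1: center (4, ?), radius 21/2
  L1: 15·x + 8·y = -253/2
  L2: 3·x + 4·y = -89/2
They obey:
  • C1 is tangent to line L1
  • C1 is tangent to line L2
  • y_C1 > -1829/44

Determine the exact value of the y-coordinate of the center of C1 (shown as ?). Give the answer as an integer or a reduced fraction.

-1

1. [C1‖L1]  y_C1² + (373/8)y_C1 + 365/8 = 0  ⇒  y_C1 = -365/8 or -1
2. [C1‖L2]  y_C1² + (113/4)y_C1 + 109/4 = 0  ⇒  y_C1 = -109/4 or -1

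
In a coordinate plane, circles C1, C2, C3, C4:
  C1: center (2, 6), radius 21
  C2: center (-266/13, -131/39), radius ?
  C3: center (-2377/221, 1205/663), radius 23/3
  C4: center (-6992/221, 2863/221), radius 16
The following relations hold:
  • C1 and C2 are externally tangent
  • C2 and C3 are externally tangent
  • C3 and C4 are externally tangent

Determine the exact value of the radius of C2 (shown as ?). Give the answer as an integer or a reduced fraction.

10/3

1. [ext C1·C2]  r_C2² + 42r_C2 − 1360/9 = 0  ⇒  r_C2 = 10/3 (r>0 drops 1)
2. [ext C2·C3]  r_C2² + (46/3)r_C2 − 560/9 = 0  ⇒  r_C2 = 10/3 (r>0 drops 1)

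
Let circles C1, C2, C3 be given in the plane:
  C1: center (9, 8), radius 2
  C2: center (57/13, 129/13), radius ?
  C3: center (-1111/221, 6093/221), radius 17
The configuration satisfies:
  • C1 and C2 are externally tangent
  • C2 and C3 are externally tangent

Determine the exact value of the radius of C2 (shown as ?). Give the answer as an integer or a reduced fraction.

3

1. [ext C1·C2]  r_C2² + 4r_C2 − 21 = 0  ⇒  r_C2 = 3 (r>0 drops 1)
2. [ext C2·C3]  r_C2² + 34r_C2 − 111 = 0  ⇒  r_C2 = 3 (r>0 drops 1)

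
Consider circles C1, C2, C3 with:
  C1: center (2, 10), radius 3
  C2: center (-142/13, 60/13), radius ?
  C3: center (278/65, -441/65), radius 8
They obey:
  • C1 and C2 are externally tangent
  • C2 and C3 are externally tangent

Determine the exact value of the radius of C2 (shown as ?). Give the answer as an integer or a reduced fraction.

11

1. [ext C1·C2]  r_C2² + 6r_C2 − 187 = 0  ⇒  r_C2 = 11 (r>0 drops 1)
2. [ext C2·C3]  r_C2² + 16r_C2 − 297 = 0  ⇒  r_C2 = 11 (r>0 drops 1)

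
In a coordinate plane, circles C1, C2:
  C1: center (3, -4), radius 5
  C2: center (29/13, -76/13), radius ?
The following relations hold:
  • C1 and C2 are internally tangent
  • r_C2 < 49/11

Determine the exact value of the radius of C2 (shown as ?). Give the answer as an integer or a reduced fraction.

3

1. [int C1,C2]  r_C2² − 10r_C2 + 21 = 0  ⇒  r_C2 = 3 or 7
2. given r_C2 < 49/11: keep 3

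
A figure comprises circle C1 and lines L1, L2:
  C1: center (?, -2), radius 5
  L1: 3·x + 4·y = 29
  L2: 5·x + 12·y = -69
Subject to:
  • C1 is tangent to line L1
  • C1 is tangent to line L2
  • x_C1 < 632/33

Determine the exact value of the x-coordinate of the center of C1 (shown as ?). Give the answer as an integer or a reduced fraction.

4

1. [C1‖L1]  x_C1² − (74/3)x_C1 + 248/3 = 0  ⇒  x_C1 = 4 or 62/3
2. [C1‖L2]  x_C1² + 18x_C1 − 88 = 0  ⇒  x_C1 = -22 or 4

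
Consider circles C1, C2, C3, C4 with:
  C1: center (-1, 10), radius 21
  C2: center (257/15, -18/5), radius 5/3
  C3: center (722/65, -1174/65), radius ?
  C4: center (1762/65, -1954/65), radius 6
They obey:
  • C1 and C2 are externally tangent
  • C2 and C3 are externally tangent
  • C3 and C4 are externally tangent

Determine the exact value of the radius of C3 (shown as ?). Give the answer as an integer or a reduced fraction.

14

1. [ext C2·C3]  r_C3² + (10/3)r_C3 − 728/3 = 0  ⇒  r_C3 = 14 (r>0 drops 1)
2. [ext C3·C4]  r_C3² + 12r_C3 − 364 = 0  ⇒  r_C3 = 14 (r>0 drops 1)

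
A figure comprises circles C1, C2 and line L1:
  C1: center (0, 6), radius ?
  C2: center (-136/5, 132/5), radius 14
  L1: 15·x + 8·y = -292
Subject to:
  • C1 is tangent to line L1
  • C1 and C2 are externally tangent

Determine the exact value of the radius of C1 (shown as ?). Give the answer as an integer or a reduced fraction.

20

1. [C1‖L1]  r_C1² − 400 = 0  ⇒  r_C1 = 20 (r>0 drops 1)
2. [ext C1·C2]  r_C1² + 28r_C1 − 960 = 0  ⇒  r_C1 = 20 (r>0 drops 1)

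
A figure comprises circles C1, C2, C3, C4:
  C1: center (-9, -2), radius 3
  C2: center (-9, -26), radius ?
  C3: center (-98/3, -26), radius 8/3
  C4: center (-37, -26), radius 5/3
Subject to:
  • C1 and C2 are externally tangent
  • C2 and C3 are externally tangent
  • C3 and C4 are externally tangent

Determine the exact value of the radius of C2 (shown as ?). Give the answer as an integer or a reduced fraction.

21

1. [ext C1·C2]  r_C2² + 6r_C2 − 567 = 0  ⇒  r_C2 = 21 (r>0 drops 1)
2. [ext C2·C3]  r_C2² + (16/3)r_C2 − 553 = 0  ⇒  r_C2 = 21 (r>0 drops 1)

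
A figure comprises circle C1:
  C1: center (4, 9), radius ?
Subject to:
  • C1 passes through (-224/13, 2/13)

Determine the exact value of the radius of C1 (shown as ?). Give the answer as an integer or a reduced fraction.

23

1. [C1∋P]  r_C1² − 529 = 0  ⇒  r_C1 = 23 (r>0 drops 1)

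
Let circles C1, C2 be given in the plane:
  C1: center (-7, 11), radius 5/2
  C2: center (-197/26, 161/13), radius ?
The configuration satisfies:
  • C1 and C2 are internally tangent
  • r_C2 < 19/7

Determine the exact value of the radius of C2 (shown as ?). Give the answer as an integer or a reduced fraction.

1. [int C1,C2]  r_C2² − 5r_C2 + 4 = 0  ⇒  r_C2 = 1 or 4
2. given r_C2 < 19/7: keep 1

1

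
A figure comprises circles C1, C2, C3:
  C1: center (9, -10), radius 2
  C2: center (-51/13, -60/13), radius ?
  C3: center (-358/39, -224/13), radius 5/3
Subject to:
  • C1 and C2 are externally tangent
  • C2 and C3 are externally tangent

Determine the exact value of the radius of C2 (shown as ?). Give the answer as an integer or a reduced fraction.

12

1. [ext C1·C2]  r_C2² + 4r_C2 − 192 = 0  ⇒  r_C2 = 12 (r>0 drops 1)
2. [ext C2·C3]  r_C2² + (10/3)r_C2 − 184 = 0  ⇒  r_C2 = 12 (r>0 drops 1)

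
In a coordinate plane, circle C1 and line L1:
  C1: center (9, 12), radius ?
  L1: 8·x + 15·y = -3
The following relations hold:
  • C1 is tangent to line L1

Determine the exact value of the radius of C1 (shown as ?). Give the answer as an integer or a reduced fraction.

1. [C1‖L1]  r_C1² − 225 = 0  ⇒  r_C1 = 15 (r>0 drops 1)

15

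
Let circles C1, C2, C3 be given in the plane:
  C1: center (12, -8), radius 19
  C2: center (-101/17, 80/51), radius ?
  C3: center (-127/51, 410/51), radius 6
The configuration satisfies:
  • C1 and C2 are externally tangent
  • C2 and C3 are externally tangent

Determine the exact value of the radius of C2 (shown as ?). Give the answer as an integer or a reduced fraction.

1. [ext C1·C2]  r_C2² + 38r_C2 − 472/9 = 0  ⇒  r_C2 = 4/3 (r>0 drops 1)
2. [ext C2·C3]  r_C2² + 12r_C2 − 160/9 = 0  ⇒  r_C2 = 4/3 (r>0 drops 1)

4/3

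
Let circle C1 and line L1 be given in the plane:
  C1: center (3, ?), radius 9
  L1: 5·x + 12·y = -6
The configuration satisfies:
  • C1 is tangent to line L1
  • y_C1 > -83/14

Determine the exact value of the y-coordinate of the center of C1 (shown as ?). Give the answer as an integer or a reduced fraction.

1. [C1‖L1]  y_C1² + (7/2)y_C1 − 92 = 0  ⇒  y_C1 = -23/2 or 8
2. given y_C1 > -83/14: keep 8

8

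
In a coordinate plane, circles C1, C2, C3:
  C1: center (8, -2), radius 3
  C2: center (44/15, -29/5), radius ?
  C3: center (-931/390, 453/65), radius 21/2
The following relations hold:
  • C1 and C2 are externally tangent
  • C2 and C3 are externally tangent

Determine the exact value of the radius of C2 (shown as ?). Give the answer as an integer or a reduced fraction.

10/3

1. [ext C1·C2]  r_C2² + 6r_C2 − 280/9 = 0  ⇒  r_C2 = 10/3 (r>0 drops 1)
2. [ext C2·C3]  r_C2² + 21r_C2 − 730/9 = 0  ⇒  r_C2 = 10/3 (r>0 drops 1)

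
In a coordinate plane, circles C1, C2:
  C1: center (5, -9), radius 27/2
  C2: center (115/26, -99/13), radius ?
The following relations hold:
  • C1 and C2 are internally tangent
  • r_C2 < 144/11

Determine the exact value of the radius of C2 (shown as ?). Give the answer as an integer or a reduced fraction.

1. [int C1,C2]  r_C2² − 27r_C2 + 180 = 0  ⇒  r_C2 = 12 or 15
2. given r_C2 < 144/11: keep 12

12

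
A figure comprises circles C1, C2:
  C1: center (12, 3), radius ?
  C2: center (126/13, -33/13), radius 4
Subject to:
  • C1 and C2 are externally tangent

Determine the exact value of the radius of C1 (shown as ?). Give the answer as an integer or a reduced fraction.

2

1. [ext C1·C2]  r_C1² + 8r_C1 − 20 = 0  ⇒  r_C1 = 2 (r>0 drops 1)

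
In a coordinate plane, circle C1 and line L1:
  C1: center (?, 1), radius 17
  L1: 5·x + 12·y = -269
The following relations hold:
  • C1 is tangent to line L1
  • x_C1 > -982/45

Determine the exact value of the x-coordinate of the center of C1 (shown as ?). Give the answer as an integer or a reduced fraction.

1. [C1‖L1]  x_C1² + (562/5)x_C1 + 6024/5 = 0  ⇒  x_C1 = -502/5 or -12
2. given x_C1 > -982/45: keep -12

-12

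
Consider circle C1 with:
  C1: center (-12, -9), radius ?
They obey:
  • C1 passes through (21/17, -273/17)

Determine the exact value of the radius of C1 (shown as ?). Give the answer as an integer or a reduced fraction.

15

1. [C1∋P]  r_C1² − 225 = 0  ⇒  r_C1 = 15 (r>0 drops 1)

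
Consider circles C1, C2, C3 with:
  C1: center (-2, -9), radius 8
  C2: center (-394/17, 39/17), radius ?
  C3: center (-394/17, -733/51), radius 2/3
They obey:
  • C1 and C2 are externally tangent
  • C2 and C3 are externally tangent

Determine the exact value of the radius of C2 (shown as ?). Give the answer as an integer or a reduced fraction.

16

1. [ext C1·C2]  r_C2² + 16r_C2 − 512 = 0  ⇒  r_C2 = 16 (r>0 drops 1)
2. [ext C2·C3]  r_C2² + (4/3)r_C2 − 832/3 = 0  ⇒  r_C2 = 16 (r>0 drops 1)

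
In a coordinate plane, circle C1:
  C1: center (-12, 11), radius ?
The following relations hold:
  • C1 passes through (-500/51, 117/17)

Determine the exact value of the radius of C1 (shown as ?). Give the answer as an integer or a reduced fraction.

1. [C1∋P]  r_C1² − 196/9 = 0  ⇒  r_C1 = 14/3 (r>0 drops 1)

14/3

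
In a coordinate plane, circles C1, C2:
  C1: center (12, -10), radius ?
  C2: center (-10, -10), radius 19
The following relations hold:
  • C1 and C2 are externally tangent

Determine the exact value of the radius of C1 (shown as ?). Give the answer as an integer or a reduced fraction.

1. [ext C1·C2]  r_C1² + 38r_C1 − 123 = 0  ⇒  r_C1 = 3 (r>0 drops 1)

3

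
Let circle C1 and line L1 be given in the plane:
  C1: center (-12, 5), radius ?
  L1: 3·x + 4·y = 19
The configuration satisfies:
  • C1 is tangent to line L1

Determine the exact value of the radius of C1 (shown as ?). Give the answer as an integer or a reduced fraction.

1. [C1‖L1]  r_C1² − 49 = 0  ⇒  r_C1 = 7 (r>0 drops 1)

7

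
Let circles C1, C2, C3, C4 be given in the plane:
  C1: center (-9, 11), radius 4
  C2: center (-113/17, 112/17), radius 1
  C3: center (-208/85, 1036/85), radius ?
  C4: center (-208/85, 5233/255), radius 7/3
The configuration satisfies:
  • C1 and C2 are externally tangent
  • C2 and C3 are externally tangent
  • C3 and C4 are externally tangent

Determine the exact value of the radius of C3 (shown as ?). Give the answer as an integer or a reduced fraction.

6

1. [ext C2·C3]  r_C3² + 2r_C3 − 48 = 0  ⇒  r_C3 = 6 (r>0 drops 1)
2. [ext C3·C4]  r_C3² + (14/3)r_C3 − 64 = 0  ⇒  r_C3 = 6 (r>0 drops 1)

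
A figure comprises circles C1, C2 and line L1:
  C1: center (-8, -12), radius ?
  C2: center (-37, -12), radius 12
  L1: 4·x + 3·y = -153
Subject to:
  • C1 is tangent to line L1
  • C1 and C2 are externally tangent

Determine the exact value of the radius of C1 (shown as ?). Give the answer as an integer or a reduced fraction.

1. [C1‖L1]  r_C1² − 289 = 0  ⇒  r_C1 = 17 (r>0 drops 1)
2. [ext C1·C2]  r_C1² + 24r_C1 − 697 = 0  ⇒  r_C1 = 17 (r>0 drops 1)

17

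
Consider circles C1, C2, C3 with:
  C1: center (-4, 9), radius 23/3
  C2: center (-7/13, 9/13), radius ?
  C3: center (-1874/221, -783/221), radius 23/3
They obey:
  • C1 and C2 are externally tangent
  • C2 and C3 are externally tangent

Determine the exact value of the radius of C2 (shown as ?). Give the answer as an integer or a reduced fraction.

1. [ext C1·C2]  r_C2² + (46/3)r_C2 − 200/9 = 0  ⇒  r_C2 = 4/3 (r>0 drops 1)
2. [ext C2·C3]  r_C2² + (46/3)r_C2 − 200/9 = 0  ⇒  r_C2 = 4/3 (r>0 drops 1)

4/3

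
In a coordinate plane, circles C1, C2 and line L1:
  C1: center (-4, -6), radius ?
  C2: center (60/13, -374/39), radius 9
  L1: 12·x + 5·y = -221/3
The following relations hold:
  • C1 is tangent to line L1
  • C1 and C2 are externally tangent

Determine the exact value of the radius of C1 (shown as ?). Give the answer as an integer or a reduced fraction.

1/3

1. [C1‖L1]  r_C1² − 1/9 = 0  ⇒  r_C1 = 1/3 (r>0 drops 1)
2. [ext C1·C2]  r_C1² + 18r_C1 − 55/9 = 0  ⇒  r_C1 = 1/3 (r>0 drops 1)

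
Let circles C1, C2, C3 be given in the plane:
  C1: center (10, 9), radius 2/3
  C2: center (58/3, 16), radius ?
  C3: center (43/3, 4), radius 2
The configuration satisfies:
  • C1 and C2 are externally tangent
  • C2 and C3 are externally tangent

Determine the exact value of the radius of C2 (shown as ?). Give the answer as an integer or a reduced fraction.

1. [ext C1·C2]  r_C2² + (4/3)r_C2 − 407/3 = 0  ⇒  r_C2 = 11 (r>0 drops 1)
2. [ext C2·C3]  r_C2² + 4r_C2 − 165 = 0  ⇒  r_C2 = 11 (r>0 drops 1)

11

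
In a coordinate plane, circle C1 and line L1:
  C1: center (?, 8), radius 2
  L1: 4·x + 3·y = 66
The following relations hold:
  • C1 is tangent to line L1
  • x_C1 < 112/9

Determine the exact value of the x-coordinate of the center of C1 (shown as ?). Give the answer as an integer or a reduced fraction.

8

1. [C1‖L1]  x_C1² − 21x_C1 + 104 = 0  ⇒  x_C1 = 8 or 13
2. given x_C1 < 112/9: keep 8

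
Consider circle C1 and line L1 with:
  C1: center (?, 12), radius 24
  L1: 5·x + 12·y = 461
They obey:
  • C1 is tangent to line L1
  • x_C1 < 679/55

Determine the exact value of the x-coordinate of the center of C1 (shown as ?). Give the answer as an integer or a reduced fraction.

1. [C1‖L1]  x_C1² − (634/5)x_C1 + 629/5 = 0  ⇒  x_C1 = 1 or 629/5
2. given x_C1 < 679/55: keep 1

1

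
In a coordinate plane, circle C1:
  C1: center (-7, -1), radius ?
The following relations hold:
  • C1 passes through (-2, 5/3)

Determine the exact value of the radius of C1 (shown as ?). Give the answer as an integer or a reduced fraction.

1. [C1∋P]  r_C1² − 289/9 = 0  ⇒  r_C1 = 17/3 (r>0 drops 1)

17/3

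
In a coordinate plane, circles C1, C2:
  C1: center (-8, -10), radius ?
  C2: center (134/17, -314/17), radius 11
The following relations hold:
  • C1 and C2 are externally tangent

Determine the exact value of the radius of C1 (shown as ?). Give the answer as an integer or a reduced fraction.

7

1. [ext C1·C2]  r_C1² + 22r_C1 − 203 = 0  ⇒  r_C1 = 7 (r>0 drops 1)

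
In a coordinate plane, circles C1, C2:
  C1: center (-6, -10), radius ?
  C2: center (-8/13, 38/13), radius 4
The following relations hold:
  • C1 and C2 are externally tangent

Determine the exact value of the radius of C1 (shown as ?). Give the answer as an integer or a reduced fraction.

10

1. [ext C1·C2]  r_C1² + 8r_C1 − 180 = 0  ⇒  r_C1 = 10 (r>0 drops 1)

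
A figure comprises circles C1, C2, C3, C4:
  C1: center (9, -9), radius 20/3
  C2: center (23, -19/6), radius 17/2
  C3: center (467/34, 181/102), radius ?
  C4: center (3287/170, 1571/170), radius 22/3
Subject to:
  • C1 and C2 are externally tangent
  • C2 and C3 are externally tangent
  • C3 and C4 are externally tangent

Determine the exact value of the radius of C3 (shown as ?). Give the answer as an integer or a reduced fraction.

1. [ext C2·C3]  r_C3² + 17r_C3 − 38 = 0  ⇒  r_C3 = 2 (r>0 drops 1)
2. [ext C3·C4]  r_C3² + (44/3)r_C3 − 100/3 = 0  ⇒  r_C3 = 2 (r>0 drops 1)

2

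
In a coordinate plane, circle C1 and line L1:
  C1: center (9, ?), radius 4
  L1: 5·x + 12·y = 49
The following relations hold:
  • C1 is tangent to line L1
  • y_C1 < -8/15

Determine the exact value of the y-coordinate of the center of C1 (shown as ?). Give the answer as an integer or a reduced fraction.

-4

1. [C1‖L1]  y_C1² − (2/3)y_C1 − 56/3 = 0  ⇒  y_C1 = -4 or 14/3
2. given y_C1 < -8/15: keep -4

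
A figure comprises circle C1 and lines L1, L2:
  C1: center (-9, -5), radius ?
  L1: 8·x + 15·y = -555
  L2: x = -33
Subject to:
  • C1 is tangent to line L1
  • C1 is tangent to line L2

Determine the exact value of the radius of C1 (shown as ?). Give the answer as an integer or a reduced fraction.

24

1. [C1‖L1]  r_C1² − 576 = 0  ⇒  r_C1 = 24 (r>0 drops 1)
2. [C1‖L2]  r_C1² − 576 = 0  ⇒  r_C1 = 24 (r>0 drops 1)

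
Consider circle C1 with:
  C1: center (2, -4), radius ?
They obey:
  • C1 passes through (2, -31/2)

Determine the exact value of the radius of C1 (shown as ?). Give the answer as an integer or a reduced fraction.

1. [C1∋P]  r_C1² − 529/4 = 0  ⇒  r_C1 = 23/2 (r>0 drops 1)

23/2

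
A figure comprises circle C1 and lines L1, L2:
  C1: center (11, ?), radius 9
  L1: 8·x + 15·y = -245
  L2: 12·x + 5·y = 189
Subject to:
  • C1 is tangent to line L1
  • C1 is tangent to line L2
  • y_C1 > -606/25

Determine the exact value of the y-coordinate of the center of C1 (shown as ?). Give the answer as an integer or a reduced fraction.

-12

1. [C1‖L1]  y_C1² + (222/5)y_C1 + 1944/5 = 0  ⇒  y_C1 = -162/5 or -12
2. [C1‖L2]  y_C1² − (114/5)y_C1 − 2088/5 = 0  ⇒  y_C1 = -12 or 174/5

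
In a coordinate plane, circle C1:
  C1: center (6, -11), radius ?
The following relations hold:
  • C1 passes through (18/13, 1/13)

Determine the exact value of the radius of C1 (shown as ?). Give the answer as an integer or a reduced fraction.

1. [C1∋P]  r_C1² − 144 = 0  ⇒  r_C1 = 12 (r>0 drops 1)

12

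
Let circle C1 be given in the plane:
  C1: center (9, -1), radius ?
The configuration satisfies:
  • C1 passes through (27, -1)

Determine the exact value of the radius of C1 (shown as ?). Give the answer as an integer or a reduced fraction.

18

1. [C1∋P]  r_C1² − 324 = 0  ⇒  r_C1 = 18 (r>0 drops 1)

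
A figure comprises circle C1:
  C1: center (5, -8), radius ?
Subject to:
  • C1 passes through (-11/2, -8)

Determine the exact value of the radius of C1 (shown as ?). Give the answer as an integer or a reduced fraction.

21/2

1. [C1∋P]  r_C1² − 441/4 = 0  ⇒  r_C1 = 21/2 (r>0 drops 1)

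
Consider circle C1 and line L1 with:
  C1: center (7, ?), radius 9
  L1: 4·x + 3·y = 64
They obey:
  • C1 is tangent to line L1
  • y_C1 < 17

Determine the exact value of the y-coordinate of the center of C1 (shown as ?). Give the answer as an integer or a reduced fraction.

-3

1. [C1‖L1]  y_C1² − 24y_C1 − 81 = 0  ⇒  y_C1 = -3 or 27
2. given y_C1 < 17: keep -3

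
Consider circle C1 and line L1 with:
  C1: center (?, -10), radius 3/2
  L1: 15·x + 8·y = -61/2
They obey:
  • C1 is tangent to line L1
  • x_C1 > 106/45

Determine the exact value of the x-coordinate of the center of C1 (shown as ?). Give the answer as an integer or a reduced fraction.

5

1. [C1‖L1]  x_C1² − (33/5)x_C1 + 8 = 0  ⇒  x_C1 = 8/5 or 5
2. given x_C1 > 106/45: keep 5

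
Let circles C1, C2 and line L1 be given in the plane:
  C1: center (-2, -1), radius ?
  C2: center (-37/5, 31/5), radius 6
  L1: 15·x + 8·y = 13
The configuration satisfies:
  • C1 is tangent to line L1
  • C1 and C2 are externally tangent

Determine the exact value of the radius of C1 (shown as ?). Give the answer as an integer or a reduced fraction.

3

1. [C1‖L1]  r_C1² − 9 = 0  ⇒  r_C1 = 3 (r>0 drops 1)
2. [ext C1·C2]  r_C1² + 12r_C1 − 45 = 0  ⇒  r_C1 = 3 (r>0 drops 1)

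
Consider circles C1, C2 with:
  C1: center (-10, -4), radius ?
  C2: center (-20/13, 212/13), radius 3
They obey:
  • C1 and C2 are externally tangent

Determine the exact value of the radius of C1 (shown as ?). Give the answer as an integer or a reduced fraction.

1. [ext C1·C2]  r_C1² + 6r_C1 − 475 = 0  ⇒  r_C1 = 19 (r>0 drops 1)

19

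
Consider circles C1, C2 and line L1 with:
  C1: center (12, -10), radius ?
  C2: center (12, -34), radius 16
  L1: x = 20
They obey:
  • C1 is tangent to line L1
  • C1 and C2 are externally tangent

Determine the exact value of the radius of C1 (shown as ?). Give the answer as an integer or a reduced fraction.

1. [C1‖L1]  r_C1² − 64 = 0  ⇒  r_C1 = 8 (r>0 drops 1)
2. [ext C1·C2]  r_C1² + 32r_C1 − 320 = 0  ⇒  r_C1 = 8 (r>0 drops 1)

8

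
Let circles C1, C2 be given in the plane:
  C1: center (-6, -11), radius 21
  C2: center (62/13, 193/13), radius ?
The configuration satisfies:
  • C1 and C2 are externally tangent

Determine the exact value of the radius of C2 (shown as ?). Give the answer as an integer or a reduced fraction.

7

1. [ext C1·C2]  r_C2² + 42r_C2 − 343 = 0  ⇒  r_C2 = 7 (r>0 drops 1)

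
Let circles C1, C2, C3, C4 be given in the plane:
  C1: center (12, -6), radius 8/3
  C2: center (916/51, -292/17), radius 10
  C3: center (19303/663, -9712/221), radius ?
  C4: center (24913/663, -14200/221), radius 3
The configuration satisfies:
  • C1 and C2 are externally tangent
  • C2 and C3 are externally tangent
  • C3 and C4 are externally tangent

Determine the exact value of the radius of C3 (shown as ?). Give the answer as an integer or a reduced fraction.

19

1. [ext C2·C3]  r_C3² + 20r_C3 − 741 = 0  ⇒  r_C3 = 19 (r>0 drops 1)
2. [ext C3·C4]  r_C3² + 6r_C3 − 475 = 0  ⇒  r_C3 = 19 (r>0 drops 1)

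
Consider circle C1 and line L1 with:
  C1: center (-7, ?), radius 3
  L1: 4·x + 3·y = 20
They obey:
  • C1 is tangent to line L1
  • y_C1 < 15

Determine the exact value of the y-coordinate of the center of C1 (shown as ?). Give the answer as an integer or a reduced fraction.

1. [C1‖L1]  y_C1² − 32y_C1 + 231 = 0  ⇒  y_C1 = 11 or 21
2. given y_C1 < 15: keep 11

11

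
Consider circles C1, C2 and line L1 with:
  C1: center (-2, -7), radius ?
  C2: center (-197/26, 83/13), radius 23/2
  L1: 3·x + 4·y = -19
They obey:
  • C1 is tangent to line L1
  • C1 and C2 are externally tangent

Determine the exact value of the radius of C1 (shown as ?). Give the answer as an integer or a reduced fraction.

3

1. [C1‖L1]  r_C1² − 9 = 0  ⇒  r_C1 = 3 (r>0 drops 1)
2. [ext C1·C2]  r_C1² + 23r_C1 − 78 = 0  ⇒  r_C1 = 3 (r>0 drops 1)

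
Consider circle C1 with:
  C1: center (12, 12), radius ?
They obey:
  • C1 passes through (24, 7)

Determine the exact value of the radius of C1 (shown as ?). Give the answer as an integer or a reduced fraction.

13

1. [C1∋P]  r_C1² − 169 = 0  ⇒  r_C1 = 13 (r>0 drops 1)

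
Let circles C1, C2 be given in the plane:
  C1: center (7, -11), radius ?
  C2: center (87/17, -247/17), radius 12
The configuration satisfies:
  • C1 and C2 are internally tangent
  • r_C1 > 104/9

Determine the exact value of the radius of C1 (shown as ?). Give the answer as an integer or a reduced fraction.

16

1. [int C1,C2]  r_C1² − 24r_C1 + 128 = 0  ⇒  r_C1 = 8 or 16
2. given r_C1 > 104/9: keep 16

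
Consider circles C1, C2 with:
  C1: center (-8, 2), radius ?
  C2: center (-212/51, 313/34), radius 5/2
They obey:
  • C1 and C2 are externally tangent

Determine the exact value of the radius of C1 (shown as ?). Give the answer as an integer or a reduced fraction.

17/3

1. [ext C1·C2]  r_C1² + 5r_C1 − 544/9 = 0  ⇒  r_C1 = 17/3 (r>0 drops 1)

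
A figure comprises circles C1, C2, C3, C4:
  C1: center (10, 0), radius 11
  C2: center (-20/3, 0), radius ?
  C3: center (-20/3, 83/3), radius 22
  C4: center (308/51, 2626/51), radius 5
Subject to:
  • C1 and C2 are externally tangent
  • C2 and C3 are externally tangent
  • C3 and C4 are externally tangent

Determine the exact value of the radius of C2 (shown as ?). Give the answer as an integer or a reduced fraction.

1. [ext C1·C2]  r_C2² + 22r_C2 − 1411/9 = 0  ⇒  r_C2 = 17/3 (r>0 drops 1)
2. [ext C2·C3]  r_C2² + 44r_C2 − 2533/9 = 0  ⇒  r_C2 = 17/3 (r>0 drops 1)

17/3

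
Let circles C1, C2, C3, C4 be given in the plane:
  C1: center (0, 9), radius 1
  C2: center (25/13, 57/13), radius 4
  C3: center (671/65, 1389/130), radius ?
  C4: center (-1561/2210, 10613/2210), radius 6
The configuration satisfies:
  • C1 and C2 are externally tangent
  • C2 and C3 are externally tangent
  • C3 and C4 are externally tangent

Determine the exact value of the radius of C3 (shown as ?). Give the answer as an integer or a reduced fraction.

13/2

1. [ext C2·C3]  r_C3² + 8r_C3 − 377/4 = 0  ⇒  r_C3 = 13/2 (r>0 drops 1)
2. [ext C3·C4]  r_C3² + 12r_C3 − 481/4 = 0  ⇒  r_C3 = 13/2 (r>0 drops 1)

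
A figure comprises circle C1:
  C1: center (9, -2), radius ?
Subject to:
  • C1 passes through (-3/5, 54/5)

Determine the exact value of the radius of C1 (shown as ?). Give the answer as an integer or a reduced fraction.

1. [C1∋P]  r_C1² − 256 = 0  ⇒  r_C1 = 16 (r>0 drops 1)

16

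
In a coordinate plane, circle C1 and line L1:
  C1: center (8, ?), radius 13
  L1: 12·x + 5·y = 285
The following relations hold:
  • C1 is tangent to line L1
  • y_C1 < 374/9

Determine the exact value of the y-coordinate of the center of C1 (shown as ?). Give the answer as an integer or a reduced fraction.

4

1. [C1‖L1]  y_C1² − (378/5)y_C1 + 1432/5 = 0  ⇒  y_C1 = 4 or 358/5
2. given y_C1 < 374/9: keep 4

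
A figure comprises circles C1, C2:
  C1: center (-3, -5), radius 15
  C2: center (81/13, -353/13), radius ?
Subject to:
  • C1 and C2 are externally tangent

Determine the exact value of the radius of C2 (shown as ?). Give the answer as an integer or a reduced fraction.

1. [ext C1·C2]  r_C2² + 30r_C2 − 351 = 0  ⇒  r_C2 = 9 (r>0 drops 1)

9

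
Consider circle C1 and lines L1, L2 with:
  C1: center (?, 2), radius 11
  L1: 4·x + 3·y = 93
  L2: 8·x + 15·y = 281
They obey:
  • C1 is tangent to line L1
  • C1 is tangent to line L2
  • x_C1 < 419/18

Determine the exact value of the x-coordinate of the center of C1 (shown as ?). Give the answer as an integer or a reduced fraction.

1. [C1‖L1]  x_C1² − (87/2)x_C1 + 284 = 0  ⇒  x_C1 = 8 or 71/2
2. [C1‖L2]  x_C1² − (251/4)x_C1 + 438 = 0  ⇒  x_C1 = 8 or 219/4

8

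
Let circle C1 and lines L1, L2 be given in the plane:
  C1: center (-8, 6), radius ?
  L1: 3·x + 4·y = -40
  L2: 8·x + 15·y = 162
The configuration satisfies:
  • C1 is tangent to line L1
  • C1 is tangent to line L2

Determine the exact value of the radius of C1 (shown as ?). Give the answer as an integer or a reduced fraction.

8

1. [C1‖L1]  r_C1² − 64 = 0  ⇒  r_C1 = 8 (r>0 drops 1)
2. [C1‖L2]  r_C1² − 64 = 0  ⇒  r_C1 = 8 (r>0 drops 1)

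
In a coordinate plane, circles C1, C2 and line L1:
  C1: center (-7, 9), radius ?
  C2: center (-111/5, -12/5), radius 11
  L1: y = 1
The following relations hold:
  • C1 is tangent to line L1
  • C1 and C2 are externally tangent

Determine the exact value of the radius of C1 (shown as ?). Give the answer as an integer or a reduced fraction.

8

1. [C1‖L1]  r_C1² − 64 = 0  ⇒  r_C1 = 8 (r>0 drops 1)
2. [ext C1·C2]  r_C1² + 22r_C1 − 240 = 0  ⇒  r_C1 = 8 (r>0 drops 1)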